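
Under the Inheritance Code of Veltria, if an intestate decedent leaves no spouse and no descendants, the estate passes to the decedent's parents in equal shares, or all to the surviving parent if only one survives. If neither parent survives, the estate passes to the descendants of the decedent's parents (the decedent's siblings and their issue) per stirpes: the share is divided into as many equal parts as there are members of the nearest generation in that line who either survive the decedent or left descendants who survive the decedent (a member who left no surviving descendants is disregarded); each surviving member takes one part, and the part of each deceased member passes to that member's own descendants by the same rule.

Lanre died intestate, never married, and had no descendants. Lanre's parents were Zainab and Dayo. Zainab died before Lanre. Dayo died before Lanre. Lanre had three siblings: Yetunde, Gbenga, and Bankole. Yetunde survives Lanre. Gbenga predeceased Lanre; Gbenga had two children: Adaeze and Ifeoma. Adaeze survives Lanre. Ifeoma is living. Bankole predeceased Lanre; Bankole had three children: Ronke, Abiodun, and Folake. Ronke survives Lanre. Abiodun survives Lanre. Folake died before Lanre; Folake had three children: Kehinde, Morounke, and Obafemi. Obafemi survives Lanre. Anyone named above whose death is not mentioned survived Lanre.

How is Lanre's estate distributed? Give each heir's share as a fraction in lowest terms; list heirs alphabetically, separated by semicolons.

Abiodun 1/9; Adaeze 1/6; Ifeoma 1/6; Kehinde 1/27; Morounke 1/27; Obafemi 1/27; Ronke 1/9; Yetunde 1/3

Neither parent survives and there are no descendants, so the estate passes to Lanre's siblings and their issue per stirpes.
The estate is divided into 3 equal shares of 1/3 among Yetunde, Gbenga, Bankole.
Yetunde is living and takes 1/3.
Gbenga predeceased; the 1/3 allotted to Gbenga's branch passes to Gbenga's issue by representation.
The 1/3 is divided into 2 equal shares of 1/6 among Adaeze, Ifeoma.
Adaeze is living and takes 1/6.
Ifeoma is living and takes 1/6.
Bankole predeceased; the 1/3 allotted to Bankole's branch passes to Bankole's issue by representation.
The 1/3 is divided into 3 equal shares of 1/9 among Ronke, Abiodun, Folake.
Ronke is living and takes 1/9.
Abiodun is living and takes 1/9.
Folake predeceased; the 1/9 allotted to Folake's branch passes to Folake's issue by representation.
The 1/9 is divided into 3 equal shares of 1/27 among Kehinde, Morounke, Obafemi.
Kehinde is living and takes 1/27.
Morounke is living and takes 1/27.
Obafemi is living and takes 1/27.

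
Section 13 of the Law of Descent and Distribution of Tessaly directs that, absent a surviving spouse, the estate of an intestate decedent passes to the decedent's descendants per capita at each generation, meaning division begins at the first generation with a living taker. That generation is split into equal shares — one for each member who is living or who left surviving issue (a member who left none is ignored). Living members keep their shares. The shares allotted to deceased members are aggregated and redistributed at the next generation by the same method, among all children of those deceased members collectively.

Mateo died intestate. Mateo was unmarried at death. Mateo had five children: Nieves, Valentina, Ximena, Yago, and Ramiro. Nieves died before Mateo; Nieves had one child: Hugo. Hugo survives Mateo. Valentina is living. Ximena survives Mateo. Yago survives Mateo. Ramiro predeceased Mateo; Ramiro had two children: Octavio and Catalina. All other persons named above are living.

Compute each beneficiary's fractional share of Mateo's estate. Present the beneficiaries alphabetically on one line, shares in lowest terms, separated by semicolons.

Catalina 2/15; Hugo 2/15; Octavio 2/15; Valentina 1/5; Ximena 1/5; Yago 1/5

There is no surviving spouse, so the entire estate passes to Mateo's descendants per capita at each generation.
At generation 1 (Nieves, Valentina, Ximena, Yago, Ramiro) there are 5 shares of (1)/5 = 1/5 each.
Living: Valentina, Ximena, and Yago — each takes 1/5.
Deceased: Nieves and Ramiro. Their combined 2/5 is pooled and carried to generation 2.
At generation 2 (Hugo, Octavio, Catalina) there are 3 shares of (2/5)/3 = 2/15 each.
Living: Hugo, Octavio, and Catalina — each takes 2/15.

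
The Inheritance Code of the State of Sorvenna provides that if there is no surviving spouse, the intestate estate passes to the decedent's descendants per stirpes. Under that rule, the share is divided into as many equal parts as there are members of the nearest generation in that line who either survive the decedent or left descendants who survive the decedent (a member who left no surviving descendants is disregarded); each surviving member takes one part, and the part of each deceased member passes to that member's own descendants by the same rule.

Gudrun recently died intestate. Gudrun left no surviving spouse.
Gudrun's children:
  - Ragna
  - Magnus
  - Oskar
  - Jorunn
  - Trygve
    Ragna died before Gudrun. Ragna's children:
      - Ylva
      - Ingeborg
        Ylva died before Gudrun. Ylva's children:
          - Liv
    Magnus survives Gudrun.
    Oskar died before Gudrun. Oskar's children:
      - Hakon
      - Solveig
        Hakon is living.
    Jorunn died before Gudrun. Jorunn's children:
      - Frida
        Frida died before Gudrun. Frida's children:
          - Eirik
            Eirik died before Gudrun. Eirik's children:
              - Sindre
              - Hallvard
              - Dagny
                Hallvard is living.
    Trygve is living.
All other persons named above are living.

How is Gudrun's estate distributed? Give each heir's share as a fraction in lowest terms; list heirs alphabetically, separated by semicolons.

There is no surviving spouse, so the entire estate passes to Gudrun's descendants per stirpes.
The estate is divided into 5 equal shares of 1/5 among Ragna, Magnus, Oskar, Jorunn, Trygve.
Ragna predeceased; the 1/5 allotted to Ragna's branch passes to Ragna's issue by representation.
The 1/5 is divided into 2 equal shares of 1/10 among Ylva, Ingeborg.
Ylva predeceased; the 1/10 allotted to Ylva's branch passes to Ylva's issue by representation.
Liv is the sole taker at this level and receives the full 1/10.
Ingeborg is living and takes 1/10.
Magnus is living and takes 1/5.
Oskar predeceased; the 1/5 allotted to Oskar's branch passes to Oskar's issue by representation.
The 1/5 is divided into 2 equal shares of 1/10 among Hakon, Solveig.
Hakon is living and takes 1/10.
Solveig is living and takes 1/10.
Jorunn predeceased; the 1/5 allotted to Jorunn's branch passes to Jorunn's issue by representation.
Frida's line is the sole branch at this level, so the full 1/5 passes to Frida's issue by representation.
Eirik's line is the sole branch at this level, so the full 1/5 passes to Eirik's issue by representation.
The 1/5 is divided into 3 equal shares of 1/15 among Sindre, Hallvard, Dagny.
Sindre is living and takes 1/15.
Hallvard is living and takes 1/15.
Dagny is living and takes 1/15.
Trygve is living and takes 1/5.

Dagny 1/15; Hakon 1/10; Hallvard 1/15; Ingeborg 1/10; Liv 1/10; Magnus 1/5; Sindre 1/15; Solveig 1/10; Trygve 1/5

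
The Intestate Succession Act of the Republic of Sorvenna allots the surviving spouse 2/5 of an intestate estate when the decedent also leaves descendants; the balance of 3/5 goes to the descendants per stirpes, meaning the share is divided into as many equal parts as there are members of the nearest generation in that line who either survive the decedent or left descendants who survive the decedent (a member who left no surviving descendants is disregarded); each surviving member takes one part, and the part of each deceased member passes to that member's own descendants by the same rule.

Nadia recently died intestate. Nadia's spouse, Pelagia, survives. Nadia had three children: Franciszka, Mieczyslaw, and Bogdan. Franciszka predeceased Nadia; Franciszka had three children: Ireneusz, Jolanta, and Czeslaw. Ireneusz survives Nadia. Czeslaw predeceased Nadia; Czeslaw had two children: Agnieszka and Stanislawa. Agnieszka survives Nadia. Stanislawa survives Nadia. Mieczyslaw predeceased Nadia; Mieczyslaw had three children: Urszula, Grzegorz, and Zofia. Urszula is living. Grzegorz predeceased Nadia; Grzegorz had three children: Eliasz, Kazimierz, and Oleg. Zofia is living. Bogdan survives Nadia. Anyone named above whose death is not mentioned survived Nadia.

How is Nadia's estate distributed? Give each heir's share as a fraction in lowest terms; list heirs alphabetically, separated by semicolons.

Pelagia, as surviving spouse, takes 2/5.
The remaining 3/5 passes to Nadia's descendants per stirpes.
The 3/5 is divided into 3 equal shares of 1/5 among Franciszka, Mieczyslaw, Bogdan.
Franciszka predeceased; the 1/5 allotted to Franciszka's branch passes to Franciszka's issue by representation.
The 1/5 is divided into 3 equal shares of 1/15 among Ireneusz, Jolanta, Czeslaw.
Ireneusz is living and takes 1/15.
Jolanta is living and takes 1/15.
Czeslaw predeceased; the 1/15 allotted to Czeslaw's branch passes to Czeslaw's issue by representation.
The 1/15 is divided into 2 equal shares of 1/30 among Agnieszka, Stanislawa.
Agnieszka is living and takes 1/30.
Stanislawa is living and takes 1/30.
Mieczyslaw predeceased; the 1/5 allotted to Mieczyslaw's branch passes to Mieczyslaw's issue by representation.
The 1/5 is divided into 3 equal shares of 1/15 among Urszula, Grzegorz, Zofia.
Urszula is living and takes 1/15.
Grzegorz predeceased; the 1/15 allotted to Grzegorz's branch passes to Grzegorz's issue by representation.
The 1/15 is divided into 3 equal shares of 1/45 among Eliasz, Kazimierz, Oleg.
Eliasz is living and takes 1/45.
Kazimierz is living and takes 1/45.
Oleg is living and takes 1/45.
Zofia is living and takes 1/15.
Bogdan is living and takes 1/5.

Agnieszka 1/30; Bogdan 1/5; Eliasz 1/45; Ireneusz 1/15; Jolanta 1/15; Kazimierz 1/45; Oleg 1/45; Pelagia 2/5; Stanislawa 1/30; Urszula 1/15; Zofia 1/15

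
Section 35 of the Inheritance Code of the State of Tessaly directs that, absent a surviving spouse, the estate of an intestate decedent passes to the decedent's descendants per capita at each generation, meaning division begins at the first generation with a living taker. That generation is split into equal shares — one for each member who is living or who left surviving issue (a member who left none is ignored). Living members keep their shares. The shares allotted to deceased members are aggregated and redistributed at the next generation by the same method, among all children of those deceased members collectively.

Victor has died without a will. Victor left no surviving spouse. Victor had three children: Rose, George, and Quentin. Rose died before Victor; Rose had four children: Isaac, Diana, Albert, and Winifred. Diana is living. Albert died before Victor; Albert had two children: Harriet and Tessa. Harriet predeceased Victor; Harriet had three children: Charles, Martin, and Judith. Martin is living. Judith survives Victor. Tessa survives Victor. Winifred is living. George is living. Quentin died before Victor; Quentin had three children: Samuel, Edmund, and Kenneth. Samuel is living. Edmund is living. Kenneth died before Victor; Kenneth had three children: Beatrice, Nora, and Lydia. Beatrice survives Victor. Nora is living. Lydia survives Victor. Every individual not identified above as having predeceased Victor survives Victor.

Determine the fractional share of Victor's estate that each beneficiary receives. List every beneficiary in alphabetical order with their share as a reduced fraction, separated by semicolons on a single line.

There is no surviving spouse, so the entire estate passes to Victor's descendants per capita at each generation.
At generation 1 (Rose, George, Quentin) there are 3 shares of (1)/3 = 1/3 each.
Living: George — each takes 1/3.
Deceased: Rose and Quentin. Their combined 2/3 is pooled and carried to generation 2.
At generation 2 (Isaac, Diana, Albert, Winifred, Samuel, Edmund, Kenneth) there are 7 shares of (2/3)/7 = 2/21 each.
Living: Isaac, Diana, Winifred, Samuel, and Edmund — each takes 2/21.
Deceased: Albert and Kenneth. Their combined 4/21 is pooled and carried to generation 3.
At generation 3 (Harriet, Tessa, Beatrice, Nora, Lydia) there are 5 shares of (4/21)/5 = 4/105 each.
Living: Tessa, Beatrice, Nora, and Lydia — each takes 4/105.
Deceased: Harriet. That 4/105 share is carried to generation 4.
At generation 4 (Charles, Martin, Judith) there are 3 shares of (4/105)/3 = 4/315 each.
Living: Charles, Martin, and Judith — each takes 4/315.

Beatrice 4/105; Charles 4/315; Diana 2/21; Edmund 2/21; George 1/3; Isaac 2/21; Judith 4/315; Lydia 4/105; Martin 4/315; Nora 4/105; Samuel 2/21; Tessa 4/105; Winifred 2/21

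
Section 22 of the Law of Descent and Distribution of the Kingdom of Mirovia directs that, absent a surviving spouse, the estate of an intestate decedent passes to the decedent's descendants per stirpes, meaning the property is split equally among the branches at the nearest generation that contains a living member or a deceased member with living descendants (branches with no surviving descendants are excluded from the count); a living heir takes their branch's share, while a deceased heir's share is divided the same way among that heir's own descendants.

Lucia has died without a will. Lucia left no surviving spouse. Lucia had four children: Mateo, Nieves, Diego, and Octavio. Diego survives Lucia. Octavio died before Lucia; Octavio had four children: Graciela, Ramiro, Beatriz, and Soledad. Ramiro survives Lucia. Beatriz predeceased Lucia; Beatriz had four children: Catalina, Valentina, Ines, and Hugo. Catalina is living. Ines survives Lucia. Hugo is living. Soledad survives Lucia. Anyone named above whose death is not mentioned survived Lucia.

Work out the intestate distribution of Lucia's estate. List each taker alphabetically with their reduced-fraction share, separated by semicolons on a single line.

There is no surviving spouse, so the entire estate passes to Lucia's descendants per stirpes.
The estate is divided into 4 equal shares of 1/4 among Mateo, Nieves, Diego, Octavio.
Mateo is living and takes 1/4.
Nieves is living and takes 1/4.
Diego is living and takes 1/4.
Octavio predeceased; the 1/4 allotted to Octavio's branch passes to Octavio's issue by representation.
The 1/4 is divided into 4 equal shares of 1/16 among Graciela, Ramiro, Beatriz, Soledad.
Graciela is living and takes 1/16.
Ramiro is living and takes 1/16.
Beatriz predeceased; the 1/16 allotted to Beatriz's branch passes to Beatriz's issue by representation.
The 1/16 is divided into 4 equal shares of 1/64 among Catalina, Valentina, Ines, Hugo.
Catalina is living and takes 1/64.
Valentina is living and takes 1/64.
Ines is living and takes 1/64.
Hugo is living and takes 1/64.
Soledad is living and takes 1/16.

Catalina 1/64; Diego 1/4; Graciela 1/16; Hugo 1/64; Ines 1/64; Mateo 1/4; Nieves 1/4; Ramiro 1/16; Soledad 1/16; Valentina 1/64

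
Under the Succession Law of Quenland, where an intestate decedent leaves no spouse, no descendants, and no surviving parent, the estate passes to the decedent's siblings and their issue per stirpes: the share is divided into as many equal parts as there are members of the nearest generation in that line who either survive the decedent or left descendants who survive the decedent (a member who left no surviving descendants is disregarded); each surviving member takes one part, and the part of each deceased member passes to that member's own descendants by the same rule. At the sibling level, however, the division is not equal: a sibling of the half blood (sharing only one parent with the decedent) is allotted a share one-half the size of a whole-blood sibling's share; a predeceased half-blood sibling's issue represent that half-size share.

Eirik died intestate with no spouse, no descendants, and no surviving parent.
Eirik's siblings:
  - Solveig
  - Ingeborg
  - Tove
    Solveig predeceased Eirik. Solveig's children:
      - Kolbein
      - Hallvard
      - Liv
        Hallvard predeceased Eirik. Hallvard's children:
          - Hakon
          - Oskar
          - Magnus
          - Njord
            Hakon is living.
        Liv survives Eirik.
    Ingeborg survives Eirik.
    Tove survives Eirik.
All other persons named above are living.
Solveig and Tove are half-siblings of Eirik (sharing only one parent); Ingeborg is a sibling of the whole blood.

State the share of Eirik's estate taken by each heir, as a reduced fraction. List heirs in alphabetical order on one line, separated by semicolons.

No spouse, descendants, or parent survives, so the estate passes to Eirik's siblings per stirpes.
Half-blood siblings count for one-half the weight of whole-blood siblings at the initial division.
Dividing 1 in proportion to weights (total weight 2): Solveig (weight 1/2) → 1/4; Ingeborg (weight 1) → 1/2; Tove (weight 1/2) → 1/4.
Solveig predeceased; the 1/4 allotted to Solveig's branch passes to Solveig's issue by representation.
The 1/4 is divided into 3 equal shares of 1/12 among Kolbein, Hallvard, Liv.
Kolbein is living and takes 1/12.
Hallvard predeceased; the 1/12 allotted to Hallvard's branch passes to Hallvard's issue by representation.
The 1/12 is divided into 4 equal shares of 1/48 among Hakon, Oskar, Magnus, Njord.
Hakon is living and takes 1/48.
Oskar is living and takes 1/48.
Magnus is living and takes 1/48.
Njord is living and takes 1/48.
Liv is living and takes 1/12.
Ingeborg is living and takes 1/2.
Tove is living and takes 1/4.

Hakon 1/48; Ingeborg 1/2; Kolbein 1/12; Liv 1/12; Magnus 1/48; Njord 1/48; Oskar 1/48; Tove 1/4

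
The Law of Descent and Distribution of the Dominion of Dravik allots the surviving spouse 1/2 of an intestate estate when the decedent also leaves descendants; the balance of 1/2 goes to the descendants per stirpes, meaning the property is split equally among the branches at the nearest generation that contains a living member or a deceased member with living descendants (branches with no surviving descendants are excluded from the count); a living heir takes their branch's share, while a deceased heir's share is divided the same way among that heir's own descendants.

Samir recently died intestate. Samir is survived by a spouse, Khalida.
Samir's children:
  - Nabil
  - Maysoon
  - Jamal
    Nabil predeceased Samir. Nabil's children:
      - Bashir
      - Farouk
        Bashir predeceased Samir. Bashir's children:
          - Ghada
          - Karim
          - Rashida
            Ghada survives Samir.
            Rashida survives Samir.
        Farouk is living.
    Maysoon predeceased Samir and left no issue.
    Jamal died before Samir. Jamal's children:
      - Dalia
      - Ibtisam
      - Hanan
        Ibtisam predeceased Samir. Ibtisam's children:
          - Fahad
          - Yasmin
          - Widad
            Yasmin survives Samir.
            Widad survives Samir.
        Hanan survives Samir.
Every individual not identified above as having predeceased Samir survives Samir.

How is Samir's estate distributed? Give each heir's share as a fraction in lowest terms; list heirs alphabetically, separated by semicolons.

Khalida, as surviving spouse, takes 1/2.
The remaining 1/2 passes to Samir's descendants per stirpes.
Maysoon left no surviving issue, so that branch lapses and is disregarded.
The 1/2 is divided into 2 equal shares of 1/4 among Nabil, Jamal.
Nabil predeceased; the 1/4 allotted to Nabil's branch passes to Nabil's issue by representation.
The 1/4 is divided into 2 equal shares of 1/8 among Bashir, Farouk.
Bashir predeceased; the 1/8 allotted to Bashir's branch passes to Bashir's issue by representation.
The 1/8 is divided into 3 equal shares of 1/24 among Ghada, Karim, Rashida.
Ghada is living and takes 1/24.
Karim is living and takes 1/24.
Rashida is living and takes 1/24.
Farouk is living and takes 1/8.
Jamal predeceased; the 1/4 allotted to Jamal's branch passes to Jamal's issue by representation.
The 1/4 is divided into 3 equal shares of 1/12 among Dalia, Ibtisam, Hanan.
Dalia is living and takes 1/12.
Ibtisam predeceased; the 1/12 allotted to Ibtisam's branch passes to Ibtisam's issue by representation.
The 1/12 is divided into 3 equal shares of 1/36 among Fahad, Yasmin, Widad.
Fahad is living and takes 1/36.
Yasmin is living and takes 1/36.
Widad is living and takes 1/36.
Hanan is living and takes 1/12.

Dalia 1/12; Fahad 1/36; Farouk 1/8; Ghada 1/24; Hanan 1/12; Karim 1/24; Khalida 1/2; Rashida 1/24; Widad 1/36; Yasmin 1/36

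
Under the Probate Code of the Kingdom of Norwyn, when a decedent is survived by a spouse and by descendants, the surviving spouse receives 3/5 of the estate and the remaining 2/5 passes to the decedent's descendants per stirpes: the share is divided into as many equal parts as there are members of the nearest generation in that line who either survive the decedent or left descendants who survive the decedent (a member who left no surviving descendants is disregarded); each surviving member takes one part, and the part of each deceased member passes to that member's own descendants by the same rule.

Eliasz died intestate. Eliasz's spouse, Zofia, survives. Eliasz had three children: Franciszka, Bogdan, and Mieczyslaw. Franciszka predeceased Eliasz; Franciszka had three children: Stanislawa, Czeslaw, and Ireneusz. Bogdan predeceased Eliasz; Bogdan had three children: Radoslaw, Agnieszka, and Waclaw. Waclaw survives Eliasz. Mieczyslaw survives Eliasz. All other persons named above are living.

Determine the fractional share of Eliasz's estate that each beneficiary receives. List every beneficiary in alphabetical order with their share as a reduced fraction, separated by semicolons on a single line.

Agnieszka 2/45; Czeslaw 2/45; Ireneusz 2/45; Mieczyslaw 2/15; Radoslaw 2/45; Stanislawa 2/45; Waclaw 2/45; Zofia 3/5

Zofia, as surviving spouse, takes 3/5.
The remaining 2/5 passes to Eliasz's descendants per stirpes.
The 2/5 is divided into 3 equal shares of 2/15 among Franciszka, Bogdan, Mieczyslaw.
Franciszka predeceased; the 2/15 allotted to Franciszka's branch passes to Franciszka's issue by representation.
The 2/15 is divided into 3 equal shares of 2/45 among Stanislawa, Czeslaw, Ireneusz.
Stanislawa is living and takes 2/45.
Czeslaw is living and takes 2/45.
Ireneusz is living and takes 2/45.
Bogdan predeceased; the 2/15 allotted to Bogdan's branch passes to Bogdan's issue by representation.
The 2/15 is divided into 3 equal shares of 2/45 among Radoslaw, Agnieszka, Waclaw.
Radoslaw is living and takes 2/45.
Agnieszka is living and takes 2/45.
Waclaw is living and takes 2/45.
Mieczyslaw is living and takes 2/15.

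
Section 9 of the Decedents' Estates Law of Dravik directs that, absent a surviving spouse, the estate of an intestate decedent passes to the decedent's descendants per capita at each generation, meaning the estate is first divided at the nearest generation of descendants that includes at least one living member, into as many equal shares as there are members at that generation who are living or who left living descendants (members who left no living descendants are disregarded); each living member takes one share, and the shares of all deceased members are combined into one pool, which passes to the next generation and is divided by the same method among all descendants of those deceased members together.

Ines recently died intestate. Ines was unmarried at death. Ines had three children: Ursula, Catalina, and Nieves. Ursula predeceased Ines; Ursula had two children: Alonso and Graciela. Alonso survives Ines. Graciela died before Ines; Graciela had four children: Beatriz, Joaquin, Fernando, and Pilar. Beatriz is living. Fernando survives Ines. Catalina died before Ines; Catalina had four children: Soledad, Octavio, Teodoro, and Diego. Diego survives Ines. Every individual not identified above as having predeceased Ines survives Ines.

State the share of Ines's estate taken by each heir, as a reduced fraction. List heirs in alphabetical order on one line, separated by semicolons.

Alonso 1/9; Beatriz 1/36; Diego 1/9; Fernando 1/36; Joaquin 1/36; Nieves 1/3; Octavio 1/9; Pilar 1/36; Soledad 1/9; Teodoro 1/9

There is no surviving spouse, so the entire estate passes to Ines's descendants per capita at each generation.
At generation 1 (Ursula, Catalina, Nieves) there are 3 shares of (1)/3 = 1/3 each.
Living: Nieves — each takes 1/3.
Deceased: Ursula and Catalina. Their combined 2/3 is pooled and carried to generation 2.
At generation 2 (Alonso, Graciela, Soledad, Octavio, Teodoro, Diego) there are 6 shares of (2/3)/6 = 1/9 each.
Living: Alonso, Soledad, Octavio, Teodoro, and Diego — each takes 1/9.
Deceased: Graciela. That 1/9 share is carried to generation 3.
At generation 3 (Beatriz, Joaquin, Fernando, Pilar) there are 4 shares of (1/9)/4 = 1/36 each.
Living: Beatriz, Joaquin, Fernando, and Pilar — each takes 1/36.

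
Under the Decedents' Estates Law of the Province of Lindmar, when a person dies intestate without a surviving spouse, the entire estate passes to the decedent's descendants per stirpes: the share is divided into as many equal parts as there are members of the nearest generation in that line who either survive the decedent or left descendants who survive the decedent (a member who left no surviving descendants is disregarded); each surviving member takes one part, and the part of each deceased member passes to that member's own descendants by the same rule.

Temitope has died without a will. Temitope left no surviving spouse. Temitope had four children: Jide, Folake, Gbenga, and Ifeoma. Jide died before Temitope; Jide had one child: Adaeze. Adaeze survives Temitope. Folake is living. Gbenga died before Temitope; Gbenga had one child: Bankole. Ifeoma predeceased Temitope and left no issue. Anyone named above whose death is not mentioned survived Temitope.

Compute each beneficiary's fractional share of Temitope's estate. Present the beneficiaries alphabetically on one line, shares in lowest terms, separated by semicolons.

Adaeze 1/3; Bankole 1/3; Folake 1/3

There is no surviving spouse, so the entire estate passes to Temitope's descendants per stirpes.
Ifeoma left no surviving issue, so that branch lapses and is disregarded.
The estate is divided into 3 equal shares of 1/3 among Jide, Folake, Gbenga.
Jide predeceased; the 1/3 allotted to Jide's branch passes to Jide's issue by representation.
Adaeze is the sole taker at this level and receives the full 1/3.
Folake is living and takes 1/3.
Gbenga predeceased; the 1/3 allotted to Gbenga's branch passes to Gbenga's issue by representation.
Bankole is the sole taker at this level and receives the full 1/3.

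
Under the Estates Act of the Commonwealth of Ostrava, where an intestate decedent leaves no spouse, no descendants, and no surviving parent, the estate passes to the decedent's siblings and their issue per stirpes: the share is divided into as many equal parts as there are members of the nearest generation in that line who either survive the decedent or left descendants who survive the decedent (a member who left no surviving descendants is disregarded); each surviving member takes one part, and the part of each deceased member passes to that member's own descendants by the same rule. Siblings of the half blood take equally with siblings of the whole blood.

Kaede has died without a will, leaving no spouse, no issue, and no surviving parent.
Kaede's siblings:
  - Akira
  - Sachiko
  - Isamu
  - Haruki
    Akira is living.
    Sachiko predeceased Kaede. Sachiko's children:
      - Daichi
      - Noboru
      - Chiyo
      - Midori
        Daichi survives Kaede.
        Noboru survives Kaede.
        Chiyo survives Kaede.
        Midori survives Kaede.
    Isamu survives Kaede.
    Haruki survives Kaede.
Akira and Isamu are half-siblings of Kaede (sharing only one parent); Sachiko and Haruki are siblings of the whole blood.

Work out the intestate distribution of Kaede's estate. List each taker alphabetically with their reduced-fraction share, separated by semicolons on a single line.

No spouse, descendants, or parent survives, so the estate passes to Kaede's siblings per stirpes.
Half-blood and whole-blood siblings take equally under the stated rule.
The estate is divided into 4 equal shares of 1/4 among Akira, Sachiko, Isamu, Haruki.
Akira is living and takes 1/4.
Sachiko predeceased; the 1/4 allotted to Sachiko's branch passes to Sachiko's issue by representation.
The 1/4 is divided into 4 equal shares of 1/16 among Daichi, Noboru, Chiyo, Midori.
Daichi is living and takes 1/16.
Noboru is living and takes 1/16.
Chiyo is living and takes 1/16.
Midori is living and takes 1/16.
Isamu is living and takes 1/4.
Haruki is living and takes 1/4.

Akira 1/4; Chiyo 1/16; Daichi 1/16; Haruki 1/4; Isamu 1/4; Midori 1/16; Noboru 1/16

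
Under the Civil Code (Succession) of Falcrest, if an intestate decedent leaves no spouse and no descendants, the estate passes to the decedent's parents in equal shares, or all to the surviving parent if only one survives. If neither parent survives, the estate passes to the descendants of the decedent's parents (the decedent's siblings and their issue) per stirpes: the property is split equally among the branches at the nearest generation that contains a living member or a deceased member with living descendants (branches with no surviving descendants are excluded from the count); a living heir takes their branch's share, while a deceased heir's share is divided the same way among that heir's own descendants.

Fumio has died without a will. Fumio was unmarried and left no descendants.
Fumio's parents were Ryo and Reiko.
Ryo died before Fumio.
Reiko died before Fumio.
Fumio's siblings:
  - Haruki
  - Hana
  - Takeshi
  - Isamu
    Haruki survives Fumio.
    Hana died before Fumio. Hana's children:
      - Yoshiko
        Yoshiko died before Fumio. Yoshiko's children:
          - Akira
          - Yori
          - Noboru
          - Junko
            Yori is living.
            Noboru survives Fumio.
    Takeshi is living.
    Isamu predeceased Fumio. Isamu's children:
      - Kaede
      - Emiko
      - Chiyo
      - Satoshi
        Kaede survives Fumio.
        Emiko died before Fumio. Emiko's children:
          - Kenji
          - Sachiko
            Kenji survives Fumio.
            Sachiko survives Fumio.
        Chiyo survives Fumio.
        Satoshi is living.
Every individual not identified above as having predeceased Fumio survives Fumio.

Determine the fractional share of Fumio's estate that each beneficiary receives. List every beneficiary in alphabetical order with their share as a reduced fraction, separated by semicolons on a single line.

Akira 1/16; Chiyo 1/16; Haruki 1/4; Junko 1/16; Kaede 1/16; Kenji 1/32; Noboru 1/16; Sachiko 1/32; Satoshi 1/16; Takeshi 1/4; Yori 1/16

Neither parent survives and there are no descendants, so the estate passes to Fumio's siblings and their issue per stirpes.
The estate is divided into 4 equal shares of 1/4 among Haruki, Hana, Takeshi, Isamu.
Haruki is living and takes 1/4.
Hana predeceased; the 1/4 allotted to Hana's branch passes to Hana's issue by representation.
Yoshiko's line is the sole branch at this level, so the full 1/4 passes to Yoshiko's issue by representation.
The 1/4 is divided into 4 equal shares of 1/16 among Akira, Yori, Noboru, Junko.
Akira is living and takes 1/16.
Yori is living and takes 1/16.
Noboru is living and takes 1/16.
Junko is living and takes 1/16.
Takeshi is living and takes 1/4.
Isamu predeceased; the 1/4 allotted to Isamu's branch passes to Isamu's issue by representation.
The 1/4 is divided into 4 equal shares of 1/16 among Kaede, Emiko, Chiyo, Satoshi.
Kaede is living and takes 1/16.
Emiko predeceased; the 1/16 allotted to Emiko's branch passes to Emiko's issue by representation.
The 1/16 is divided into 2 equal shares of 1/32 among Kenji, Sachiko.
Kenji is living and takes 1/32.
Sachiko is living and takes 1/32.
Chiyo is living and takes 1/16.
Satoshi is living and takes 1/16.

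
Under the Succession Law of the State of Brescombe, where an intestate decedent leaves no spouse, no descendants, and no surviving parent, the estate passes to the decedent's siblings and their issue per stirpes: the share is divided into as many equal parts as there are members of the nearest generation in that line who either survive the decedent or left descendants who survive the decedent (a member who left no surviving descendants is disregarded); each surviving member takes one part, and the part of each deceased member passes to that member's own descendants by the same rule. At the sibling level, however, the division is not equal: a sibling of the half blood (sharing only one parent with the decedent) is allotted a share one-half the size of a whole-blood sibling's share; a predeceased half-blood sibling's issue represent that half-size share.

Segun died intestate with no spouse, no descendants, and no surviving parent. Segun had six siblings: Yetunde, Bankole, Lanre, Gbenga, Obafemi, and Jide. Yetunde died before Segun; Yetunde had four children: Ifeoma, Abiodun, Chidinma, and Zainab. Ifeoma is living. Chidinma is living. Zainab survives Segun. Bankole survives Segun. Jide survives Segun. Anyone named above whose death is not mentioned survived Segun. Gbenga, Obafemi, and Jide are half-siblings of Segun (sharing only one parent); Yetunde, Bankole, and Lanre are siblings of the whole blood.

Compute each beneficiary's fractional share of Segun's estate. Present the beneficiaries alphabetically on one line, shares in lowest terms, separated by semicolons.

Abiodun 1/18; Bankole 2/9; Chidinma 1/18; Gbenga 1/9; Ifeoma 1/18; Jide 1/9; Lanre 2/9; Obafemi 1/9; Zainab 1/18

No spouse, descendants, or parent survives, so the estate passes to Segun's siblings per stirpes.
Half-blood siblings count for one-half the weight of whole-blood siblings at the initial division.
Dividing 1 in proportion to weights (total weight 9/2): Yetunde (weight 1) → 2/9; Bankole (weight 1) → 2/9; Lanre (weight 1) → 2/9; Gbenga (weight 1/2) → 1/9; Obafemi (weight 1/2) → 1/9; Jide (weight 1/2) → 1/9.
Yetunde predeceased; the 2/9 allotted to Yetunde's branch passes to Yetunde's issue by representation.
The 2/9 is divided into 4 equal shares of 1/18 among Ifeoma, Abiodun, Chidinma, Zainab.
Ifeoma is living and takes 1/18.
Abiodun is living and takes 1/18.
Chidinma is living and takes 1/18.
Zainab is living and takes 1/18.
Bankole is living and takes 2/9.
Lanre is living and takes 2/9.
Gbenga is living and takes 1/9.
Obafemi is living and takes 1/9.
Jide is living and takes 1/9.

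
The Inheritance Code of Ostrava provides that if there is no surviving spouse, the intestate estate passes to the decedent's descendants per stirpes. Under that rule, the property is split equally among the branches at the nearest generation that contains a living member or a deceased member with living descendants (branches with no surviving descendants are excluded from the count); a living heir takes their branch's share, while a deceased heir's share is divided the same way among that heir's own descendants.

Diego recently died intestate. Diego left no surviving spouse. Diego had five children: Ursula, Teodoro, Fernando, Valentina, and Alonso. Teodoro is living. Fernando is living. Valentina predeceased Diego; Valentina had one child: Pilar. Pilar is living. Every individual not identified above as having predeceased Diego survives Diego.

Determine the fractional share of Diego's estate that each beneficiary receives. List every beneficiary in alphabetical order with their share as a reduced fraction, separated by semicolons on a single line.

There is no surviving spouse, so the entire estate passes to Diego's descendants per stirpes.
The estate is divided into 5 equal shares of 1/5 among Ursula, Teodoro, Fernando, Valentina, Alonso.
Ursula is living and takes 1/5.
Teodoro is living and takes 1/5.
Fernando is living and takes 1/5.
Valentina predeceased; the 1/5 allotted to Valentina's branch passes to Valentina's issue by representation.
Pilar is the sole taker at this level and receives the full 1/5.
Alonso is living and takes 1/5.

Alonso 1/5; Fernando 1/5; Pilar 1/5; Teodoro 1/5; Ursula 1/5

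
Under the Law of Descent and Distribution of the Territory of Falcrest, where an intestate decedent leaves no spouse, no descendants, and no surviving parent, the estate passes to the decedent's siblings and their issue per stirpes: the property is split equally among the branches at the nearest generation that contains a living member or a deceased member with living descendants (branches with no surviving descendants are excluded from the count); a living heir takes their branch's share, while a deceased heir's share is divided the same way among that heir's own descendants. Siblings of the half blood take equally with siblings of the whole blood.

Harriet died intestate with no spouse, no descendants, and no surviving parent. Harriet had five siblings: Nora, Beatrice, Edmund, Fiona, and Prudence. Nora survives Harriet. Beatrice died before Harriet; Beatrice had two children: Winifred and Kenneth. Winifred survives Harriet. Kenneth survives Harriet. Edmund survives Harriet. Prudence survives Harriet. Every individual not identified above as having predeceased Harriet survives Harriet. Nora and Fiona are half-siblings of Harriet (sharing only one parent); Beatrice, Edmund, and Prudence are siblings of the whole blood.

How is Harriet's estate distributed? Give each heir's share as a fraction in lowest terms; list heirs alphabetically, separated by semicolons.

Edmund 1/5; Fiona 1/5; Kenneth 1/10; Nora 1/5; Prudence 1/5; Winifred 1/10

No spouse, descendants, or parent survives, so the estate passes to Harriet's siblings per stirpes.
Half-blood and whole-blood siblings take equally under the stated rule.
The estate is divided into 5 equal shares of 1/5 among Nora, Beatrice, Edmund, Fiona, Prudence.
Nora is living and takes 1/5.
Beatrice predeceased; the 1/5 allotted to Beatrice's branch passes to Beatrice's issue by representation.
The 1/5 is divided into 2 equal shares of 1/10 among Winifred, Kenneth.
Winifred is living and takes 1/10.
Kenneth is living and takes 1/10.
Edmund is living and takes 1/5.
Fiona is living and takes 1/5.
Prudence is living and takes 1/5.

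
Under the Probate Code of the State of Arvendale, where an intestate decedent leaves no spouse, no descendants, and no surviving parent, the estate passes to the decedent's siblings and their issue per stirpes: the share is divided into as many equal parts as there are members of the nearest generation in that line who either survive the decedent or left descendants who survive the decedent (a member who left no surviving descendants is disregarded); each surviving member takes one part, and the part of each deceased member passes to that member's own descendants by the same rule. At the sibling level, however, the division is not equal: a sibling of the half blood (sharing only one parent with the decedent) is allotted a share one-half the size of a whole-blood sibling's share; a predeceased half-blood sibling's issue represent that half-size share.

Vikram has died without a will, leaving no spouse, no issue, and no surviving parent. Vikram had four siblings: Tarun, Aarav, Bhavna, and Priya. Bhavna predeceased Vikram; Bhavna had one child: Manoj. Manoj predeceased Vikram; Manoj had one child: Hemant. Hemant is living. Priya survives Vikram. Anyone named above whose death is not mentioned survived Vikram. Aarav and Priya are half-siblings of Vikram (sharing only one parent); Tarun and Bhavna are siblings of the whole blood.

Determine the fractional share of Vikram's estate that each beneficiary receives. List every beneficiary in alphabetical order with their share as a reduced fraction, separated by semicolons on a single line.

Aarav 1/6; Hemant 1/3; Priya 1/6; Tarun 1/3

No spouse, descendants, or parent survives, so the estate passes to Vikram's siblings per stirpes.
Half-blood siblings count for one-half the weight of whole-blood siblings at the initial division.
Dividing 1 in proportion to weights (total weight 3): Tarun (weight 1) → 1/3; Aarav (weight 1/2) → 1/6; Bhavna (weight 1) → 1/3; Priya (weight 1/2) → 1/6.
Tarun is living and takes 1/3.
Aarav is living and takes 1/6.
Bhavna predeceased; the 1/3 allotted to Bhavna's branch passes to Bhavna's issue by representation.
Manoj's line is the sole branch at this level, so the full 1/3 passes to Manoj's issue by representation.
Hemant is the sole taker at this level and receives the full 1/3.
Priya is living and takes 1/6.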